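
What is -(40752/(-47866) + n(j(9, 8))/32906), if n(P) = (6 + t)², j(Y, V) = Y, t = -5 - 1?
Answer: 20376/23933 ≈ 0.85138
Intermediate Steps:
t = -6
n(P) = 0 (n(P) = (6 - 6)² = 0² = 0)
-(40752/(-47866) + n(j(9, 8))/32906) = -(40752/(-47866) + 0/32906) = -(40752*(-1/47866) + 0*(1/32906)) = -(-20376/23933 + 0) = -1*(-20376/23933) = 20376/23933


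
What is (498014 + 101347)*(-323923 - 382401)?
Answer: -423343058964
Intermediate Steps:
(498014 + 101347)*(-323923 - 382401) = 599361*(-706324) = -423343058964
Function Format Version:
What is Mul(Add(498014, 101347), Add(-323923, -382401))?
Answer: -423343058964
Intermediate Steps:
Mul(Add(498014, 101347), Add(-323923, -382401)) = Mul(599361, -706324) = -423343058964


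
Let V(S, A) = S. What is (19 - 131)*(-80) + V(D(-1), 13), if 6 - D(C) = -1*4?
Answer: 8970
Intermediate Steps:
D(C) = 10 (D(C) = 6 - (-1)*4 = 6 - 1*(-4) = 6 + 4 = 10)
(19 - 131)*(-80) + V(D(-1), 13) = (19 - 131)*(-80) + 10 = -112*(-80) + 10 = 8960 + 10 = 8970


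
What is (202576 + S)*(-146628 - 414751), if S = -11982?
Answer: -106995469126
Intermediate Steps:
(202576 + S)*(-146628 - 414751) = (202576 - 11982)*(-146628 - 414751) = 190594*(-561379) = -106995469126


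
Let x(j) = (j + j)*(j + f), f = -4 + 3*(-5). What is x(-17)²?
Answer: 1498176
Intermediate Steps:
f = -19 (f = -4 - 15 = -19)
x(j) = 2*j*(-19 + j) (x(j) = (j + j)*(j - 19) = (2*j)*(-19 + j) = 2*j*(-19 + j))
x(-17)² = (2*(-17)*(-19 - 17))² = (2*(-17)*(-36))² = 1224² = 1498176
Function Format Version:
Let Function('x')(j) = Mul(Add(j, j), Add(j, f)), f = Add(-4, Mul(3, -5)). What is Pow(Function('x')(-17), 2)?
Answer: 1498176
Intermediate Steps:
f = -19 (f = Add(-4, -15) = -19)
Function('x')(j) = Mul(2, j, Add(-19, j)) (Function('x')(j) = Mul(Add(j, j), Add(j, -19)) = Mul(Mul(2, j), Add(-19, j)) = Mul(2, j, Add(-19, j)))
Pow(Function('x')(-17), 2) = Pow(Mul(2, -17, Add(-19, -17)), 2) = Pow(Mul(2, -17, -36), 2) = Pow(1224, 2) = 1498176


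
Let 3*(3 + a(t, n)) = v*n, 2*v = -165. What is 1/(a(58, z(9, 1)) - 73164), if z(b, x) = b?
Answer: -2/146829 ≈ -1.3621e-5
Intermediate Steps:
v = -165/2 (v = (½)*(-165) = -165/2 ≈ -82.500)
a(t, n) = -3 - 55*n/2 (a(t, n) = -3 + (-165*n/2)/3 = -3 - 55*n/2)
1/(a(58, z(9, 1)) - 73164) = 1/((-3 - 55/2*9) - 73164) = 1/((-3 - 495/2) - 73164) = 1/(-501/2 - 73164) = 1/(-146829/2) = -2/146829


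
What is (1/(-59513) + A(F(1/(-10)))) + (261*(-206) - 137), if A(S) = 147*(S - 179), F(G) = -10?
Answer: -4861378919/59513 ≈ -81686.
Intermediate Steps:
A(S) = -26313 + 147*S (A(S) = 147*(-179 + S) = -26313 + 147*S)
(1/(-59513) + A(F(1/(-10)))) + (261*(-206) - 137) = (1/(-59513) + (-26313 + 147*(-10))) + (261*(-206) - 137) = (-1/59513 + (-26313 - 1470)) + (-53766 - 137) = (-1/59513 - 27783) - 53903 = -1653449680/59513 - 53903 = -4861378919/59513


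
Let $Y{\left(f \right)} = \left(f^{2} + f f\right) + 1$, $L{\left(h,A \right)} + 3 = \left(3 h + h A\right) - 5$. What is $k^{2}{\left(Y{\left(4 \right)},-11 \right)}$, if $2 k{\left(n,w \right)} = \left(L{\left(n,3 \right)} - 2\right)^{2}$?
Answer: $312299584$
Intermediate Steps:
$L{\left(h,A \right)} = -8 + 3 h + A h$ ($L{\left(h,A \right)} = -3 - \left(5 - 3 h - h A\right) = -3 - \left(5 - 3 h - A h\right) = -3 + \left(-5 + 3 h + A h\right) = -8 + 3 h + A h$)
$Y{\left(f \right)} = 1 + 2 f^{2}$ ($Y{\left(f \right)} = \left(f^{2} + f^{2}\right) + 1 = 2 f^{2} + 1 = 1 + 2 f^{2}$)
$k{\left(n,w \right)} = \frac{\left(-10 + 6 n\right)^{2}}{2}$ ($k{\left(n,w \right)} = \frac{\left(\left(-8 + 3 n + 3 n\right) - 2\right)^{2}}{2} = \frac{\left(\left(-8 + 6 n\right) - 2\right)^{2}}{2} = \frac{\left(-10 + 6 n\right)^{2}}{2}$)
$k^{2}{\left(Y{\left(4 \right)},-11 \right)} = \left(2 \left(-5 + 3 \left(1 + 2 \cdot 4^{2}\right)\right)^{2}\right)^{2} = \left(2 \left(-5 + 3 \left(1 + 2 \cdot 16\right)\right)^{2}\right)^{2} = \left(2 \left(-5 + 3 \left(1 + 32\right)\right)^{2}\right)^{2} = \left(2 \left(-5 + 3 \cdot 33\right)^{2}\right)^{2} = \left(2 \left(-5 + 99\right)^{2}\right)^{2} = \left(2 \cdot 94^{2}\right)^{2} = \left(2 \cdot 8836\right)^{2} = 17672^{2} = 312299584$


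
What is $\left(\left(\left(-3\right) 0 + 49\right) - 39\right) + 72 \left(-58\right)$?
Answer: $-4166$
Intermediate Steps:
$\left(\left(\left(-3\right) 0 + 49\right) - 39\right) + 72 \left(-58\right) = \left(\left(0 + 49\right) - 39\right) - 4176 = \left(49 - 39\right) - 4176 = 10 - 4176 = -4166$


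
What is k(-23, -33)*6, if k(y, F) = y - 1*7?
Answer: -180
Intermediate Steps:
k(y, F) = -7 + y (k(y, F) = y - 7 = -7 + y)
k(-23, -33)*6 = (-7 - 23)*6 = -30*6 = -180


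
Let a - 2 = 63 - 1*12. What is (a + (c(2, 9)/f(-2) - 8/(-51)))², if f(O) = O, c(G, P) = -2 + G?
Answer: 7349521/2601 ≈ 2825.7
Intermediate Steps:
a = 53 (a = 2 + (63 - 1*12) = 2 + (63 - 12) = 2 + 51 = 53)
(a + (c(2, 9)/f(-2) - 8/(-51)))² = (53 + ((-2 + 2)/(-2) - 8/(-51)))² = (53 + (0*(-½) - 8*(-1/51)))² = (53 + (0 + 8/51))² = (53 + 8/51)² = (2711/51)² = 7349521/2601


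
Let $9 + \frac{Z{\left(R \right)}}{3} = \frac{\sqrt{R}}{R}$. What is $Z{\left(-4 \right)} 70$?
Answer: $-1890 - 105 i \approx -1890.0 - 105.0 i$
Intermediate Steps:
$Z{\left(R \right)} = -27 + \frac{3}{\sqrt{R}}$ ($Z{\left(R \right)} = -27 + 3 \frac{\sqrt{R}}{R} = -27 + \frac{3}{\sqrt{R}}$)
$Z{\left(-4 \right)} 70 = \left(-27 + \frac{3}{2 i}\right) 70 = \left(-27 + 3 \left(- \frac{i}{2}\right)\right) 70 = \left(-27 - \frac{3 i}{2}\right) 70 = -1890 - 105 i$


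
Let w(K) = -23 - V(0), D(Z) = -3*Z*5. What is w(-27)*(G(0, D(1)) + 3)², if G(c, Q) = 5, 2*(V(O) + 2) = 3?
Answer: -1440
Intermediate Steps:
D(Z) = -15*Z
V(O) = -½ (V(O) = -2 + (½)*3 = -2 + 3/2 = -½)
w(K) = -45/2 (w(K) = -23 - 1*(-½) = -23 + ½ = -45/2)
w(-27)*(G(0, D(1)) + 3)² = -45*(5 + 3)²/2 = -45/2*8² = -45/2*64 = -1440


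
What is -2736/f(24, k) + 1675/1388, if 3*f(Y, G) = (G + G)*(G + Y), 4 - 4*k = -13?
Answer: -87923957/2666348 ≈ -32.975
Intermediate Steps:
k = 17/4 (k = 1 - ¼*(-13) = 1 + 13/4 = 17/4 ≈ 4.2500)
f(Y, G) = 2*G*(G + Y)/3 (f(Y, G) = ((G + G)*(G + Y))/3 = ((2*G)*(G + Y))/3 = (2*G*(G + Y))/3 = 2*G*(G + Y)/3)
-2736/f(24, k) + 1675/1388 = -2736*6/(17*(17/4 + 24)) + 1675/1388 = -2736/((⅔)*(17/4)*(113/4)) + 1675*(1/1388) = -2736/1921/24 + 1675/1388 = -2736*24/1921 + 1675/1388 = -65664/1921 + 1675/1388 = -87923957/2666348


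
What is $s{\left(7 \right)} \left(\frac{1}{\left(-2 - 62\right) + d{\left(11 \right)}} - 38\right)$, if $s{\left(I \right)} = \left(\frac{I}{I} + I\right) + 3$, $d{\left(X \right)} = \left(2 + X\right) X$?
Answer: $- \frac{33011}{79} \approx -417.86$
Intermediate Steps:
$d{\left(X \right)} = X \left(2 + X\right)$
$s{\left(I \right)} = 4 + I$ ($s{\left(I \right)} = \left(1 + I\right) + 3 = 4 + I$)
$s{\left(7 \right)} \left(\frac{1}{\left(-2 - 62\right) + d{\left(11 \right)}} - 38\right) = \left(4 + 7\right) \left(\frac{1}{\left(-2 - 62\right) + 11 \left(2 + 11\right)} - 38\right) = 11 \left(\frac{1}{-64 + 11 \cdot 13} - 38\right) = 11 \left(\frac{1}{-64 + 143} - 38\right) = 11 \left(\frac{1}{79} - 38\right) = 11 \left(- \frac{3001}{79}\right) = - \frac{33011}{79}$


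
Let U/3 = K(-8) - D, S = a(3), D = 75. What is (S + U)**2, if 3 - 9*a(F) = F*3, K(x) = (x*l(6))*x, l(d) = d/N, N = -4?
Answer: 2374681/9 ≈ 2.6385e+5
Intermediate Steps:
l(d) = -d/4 (l(d) = d/(-4) = d*(-1/4) = -d/4)
K(x) = -3*x**2/2 (K(x) = (x*(-1/4*6))*x = (x*(-3/2))*x = (-3*x/2)*x = -3*x**2/2)
a(F) = 1/3 - F/3 (a(F) = 1/3 - F*3/9 = 1/3 - F/3)
S = -2/3 (S = 1/3 - 1/3*3 = 1/3 - 1 = -2/3 ≈ -0.66667)
U = -513 (U = 3*(-3/2*(-8)**2 - 1*75) = 3*(-3/2*64 - 75) = 3*(-96 - 75) = 3*(-171) = -513)
(S + U)**2 = (-2/3 - 513)**2 = (-1541/3)**2 = 2374681/9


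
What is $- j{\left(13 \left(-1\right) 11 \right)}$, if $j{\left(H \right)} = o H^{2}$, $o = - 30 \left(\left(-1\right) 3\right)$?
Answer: $-1840410$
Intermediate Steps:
$o = 90$ ($o = \left(-30\right) \left(-3\right) = 90$)
$j{\left(H \right)} = 90 H^{2}$
$- j{\left(13 \left(-1\right) 11 \right)} = - 90 \left(13 \left(-1\right) 11\right)^{2} = - 90 \left(\left(-13\right) 11\right)^{2} = - 90 \left(-143\right)^{2} = - 90 \cdot 20449 = \left(-1\right) 1840410 = -1840410$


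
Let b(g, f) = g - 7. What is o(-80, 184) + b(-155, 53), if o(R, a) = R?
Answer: -242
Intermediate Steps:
b(g, f) = -7 + g
o(-80, 184) + b(-155, 53) = -80 + (-7 - 155) = -80 - 162 = -242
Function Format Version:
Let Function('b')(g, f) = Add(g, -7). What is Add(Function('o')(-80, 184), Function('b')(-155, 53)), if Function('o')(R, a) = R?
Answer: -242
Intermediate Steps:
Function('b')(g, f) = Add(-7, g)
Add(Function('o')(-80, 184), Function('b')(-155, 53)) = Add(-80, Add(-7, -155)) = Add(-80, -162) = -242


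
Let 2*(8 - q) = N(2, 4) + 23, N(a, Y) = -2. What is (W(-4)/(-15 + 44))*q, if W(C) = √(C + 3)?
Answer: -5*I/58 ≈ -0.086207*I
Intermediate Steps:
W(C) = √(3 + C)
q = -5/2 (q = 8 - (-2 + 23)/2 = 8 - ½*21 = 8 - 21/2 = -5/2 ≈ -2.5000)
(W(-4)/(-15 + 44))*q = (√(3 - 4)/(-15 + 44))*(-5/2) = (√(-1)/29)*(-5/2) = (I*(1/29))*(-5/2) = (I/29)*(-5/2) = -5*I/58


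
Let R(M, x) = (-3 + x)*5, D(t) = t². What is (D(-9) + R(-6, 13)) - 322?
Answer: -191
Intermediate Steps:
R(M, x) = -15 + 5*x
(D(-9) + R(-6, 13)) - 322 = ((-9)² + (-15 + 5*13)) - 322 = (81 + (-15 + 65)) - 322 = (81 + 50) - 322 = 131 - 322 = -191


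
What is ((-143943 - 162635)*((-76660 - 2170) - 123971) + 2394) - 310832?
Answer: 62174016540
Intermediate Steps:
((-143943 - 162635)*((-76660 - 2170) - 123971) + 2394) - 310832 = (-306578*(-78830 - 123971) + 2394) - 310832 = (-306578*(-202801) + 2394) - 310832 = (62174324978 + 2394) - 310832 = 62174327372 - 310832 = 62174016540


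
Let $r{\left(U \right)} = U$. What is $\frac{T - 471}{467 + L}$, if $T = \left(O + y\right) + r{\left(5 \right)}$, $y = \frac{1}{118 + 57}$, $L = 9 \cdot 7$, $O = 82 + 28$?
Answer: $- \frac{62299}{92750} \approx -0.67169$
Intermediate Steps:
$O = 110$
$L = 63$
$y = \frac{1}{175} \approx 0.0057143$
$T = \frac{20126}{175}$ ($T = \left(110 + \frac{1}{175}\right) + 5 = \frac{19251}{175} + 5 = \frac{20126}{175} \approx 115.01$)
$\frac{T - 471}{467 + L} = \frac{\frac{20126}{175} - 471}{467 + 63} = - \frac{62299}{175 \cdot 530} = \left(- \frac{62299}{175}\right) \frac{1}{530} = - \frac{62299}{92750}$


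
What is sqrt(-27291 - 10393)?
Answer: 2*I*sqrt(9421) ≈ 194.12*I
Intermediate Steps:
sqrt(-27291 - 10393) = sqrt(-37684) = 2*I*sqrt(9421)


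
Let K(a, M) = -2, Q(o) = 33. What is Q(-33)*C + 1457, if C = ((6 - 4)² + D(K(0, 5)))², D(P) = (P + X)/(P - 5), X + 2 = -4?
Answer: 114161/49 ≈ 2329.8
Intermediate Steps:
X = -6 (X = -2 - 4 = -6)
D(P) = (-6 + P)/(-5 + P) (D(P) = (P - 6)/(P - 5) = (-6 + P)/(-5 + P))
C = 1296/49 (C = ((6 - 4)² + (-6 - 2)/(-5 - 2))² = (2² - 8/(-7))² = (4 - ⅐*(-8))² = (4 + 8/7)² = (36/7)² = 1296/49 ≈ 26.449)
Q(-33)*C + 1457 = 33*(1296/49) + 1457 = 42768/49 + 1457 = 114161/49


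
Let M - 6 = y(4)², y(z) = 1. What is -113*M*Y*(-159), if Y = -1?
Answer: -125769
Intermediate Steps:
M = 7 (M = 6 + 1² = 6 + 1 = 7)
-113*M*Y*(-159) = -791*(-1)*(-159) = -113*(-7)*(-159) = 791*(-159) = -125769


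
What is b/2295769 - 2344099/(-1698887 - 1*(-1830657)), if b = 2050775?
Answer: -5111279195381/302513481130 ≈ -16.896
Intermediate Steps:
b/2295769 - 2344099/(-1698887 - 1*(-1830657)) = 2050775/2295769 - 2344099/(-1698887 - 1*(-1830657)) = 2050775*(1/2295769) - 2344099/(-1698887 + 1830657) = 2050775/2295769 - 2344099/131770 = -5111279195381/302513481130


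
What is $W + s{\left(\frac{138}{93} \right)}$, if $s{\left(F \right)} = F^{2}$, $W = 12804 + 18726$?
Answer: $\frac{30302446}{961} \approx 31532.0$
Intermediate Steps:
$W = 31530$
$W + s{\left(\frac{138}{93} \right)} = 31530 + \left(\frac{138}{93}\right)^{2} = 31530 + \left(138 \cdot \frac{1}{93}\right)^{2} = 31530 + \left(\frac{46}{31}\right)^{2} = 31530 + \frac{2116}{961} = \frac{30302446}{961}$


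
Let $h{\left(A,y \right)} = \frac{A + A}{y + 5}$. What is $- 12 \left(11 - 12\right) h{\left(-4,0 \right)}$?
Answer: $- \frac{96}{5} \approx -19.2$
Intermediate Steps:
$h{\left(A,y \right)} = \frac{2 A}{5 + y}$
$- 12 \left(11 - 12\right) h{\left(-4,0 \right)} = - 12 \left(11 - 12\right) 2 \left(-4\right) \frac{1}{5 + 0} = - 12 \left(11 - 12\right) 2 \left(-4\right) \frac{1}{5} = \left(-12\right) \left(-1\right) 2 \left(-4\right) \frac{1}{5} = 12 \left(- \frac{8}{5}\right) = - \frac{96}{5}$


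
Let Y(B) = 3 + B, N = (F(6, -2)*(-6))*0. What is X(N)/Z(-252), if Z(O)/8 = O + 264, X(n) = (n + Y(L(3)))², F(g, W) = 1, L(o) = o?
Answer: 3/8 ≈ 0.37500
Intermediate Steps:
N = 0 (N = (1*(-6))*0 = -6*0 = 0)
X(n) = (6 + n)² (X(n) = (n + (3 + 3))² = (n + 6)² = (6 + n)²)
Z(O) = 2112 + 8*O (Z(O) = 8*(O + 264) = 8*(264 + O) = 2112 + 8*O)
X(N)/Z(-252) = (6 + 0)²/(2112 + 8*(-252)) = 6²/(2112 - 2016) = 36/96 = 36*(1/96) = 3/8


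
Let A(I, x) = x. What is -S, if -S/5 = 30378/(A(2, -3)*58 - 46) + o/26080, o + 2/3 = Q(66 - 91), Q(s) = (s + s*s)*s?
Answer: -59666879/86064 ≈ -693.29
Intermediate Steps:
Q(s) = s*(s + s²) (Q(s) = (s + s²)*s = s*(s + s²))
o = -45002/3 (o = -⅔ + (66 - 91)²*(1 + (66 - 91)) = -⅔ + (-25)²*(1 - 25) = -⅔ + 625*(-24) = -⅔ - 15000 = -45002/3 ≈ -15001.)
S = 59666879/86064 (S = -5*(30378/(-3*58 - 46) - 45002/3/26080) = -5*(30378/(-174 - 46) - 45002/3*1/26080) = -5*(30378/(-220) - 22501/39120) = -5*(30378*(-1/220) - 22501/39120) = -5*(-15189/110 - 22501/39120) = -5*(-59666879/430320) = 59666879/86064 ≈ 693.29)
-S = -1*59666879/86064 = -59666879/86064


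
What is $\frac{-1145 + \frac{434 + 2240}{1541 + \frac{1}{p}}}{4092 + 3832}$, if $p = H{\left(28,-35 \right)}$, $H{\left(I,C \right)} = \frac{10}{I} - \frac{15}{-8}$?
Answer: $- \frac{220285495}{1526804244} \approx -0.14428$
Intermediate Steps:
$H{\left(I,C \right)} = \frac{15}{8} + \frac{10}{I}$ ($H{\left(I,C \right)} = \frac{10}{I} - - \frac{15}{8} = \frac{10}{I} + \frac{15}{8} = \frac{15}{8} + \frac{10}{I}$)
$p = \frac{125}{56}$ ($p = \frac{15}{8} + \frac{10}{28} = \frac{15}{8} + 10 \cdot \frac{1}{28} = \frac{15}{8} + \frac{5}{14} = \frac{125}{56} \approx 2.2321$)
$\frac{-1145 + \frac{434 + 2240}{1541 + \frac{1}{p}}}{4092 + 3832} = \frac{-1145 + \frac{434 + 2240}{1541 + \frac{1}{\frac{125}{56}}}}{4092 + 3832} = \frac{-1145 + \frac{2674}{1541 + \frac{56}{125}}}{7924} = \left(-1145 + \frac{2674}{\frac{192681}{125}}\right) \frac{1}{7924} = \left(-1145 + 2674 \cdot \frac{125}{192681}\right) \frac{1}{7924} = \left(-1145 + \frac{334250}{192681}\right) \frac{1}{7924} = \left(- \frac{220285495}{192681}\right) \frac{1}{7924} = - \frac{220285495}{1526804244}$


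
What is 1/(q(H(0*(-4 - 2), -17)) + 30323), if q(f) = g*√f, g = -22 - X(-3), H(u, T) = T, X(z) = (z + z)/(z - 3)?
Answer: 30323/919493322 + 23*I*√17/919493322 ≈ 3.2978e-5 + 1.0313e-7*I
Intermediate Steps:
X(z) = 2*z/(-3 + z) (X(z) = (2*z)/(-3 + z) = 2*z/(-3 + z))
g = -23 (g = -22 - 2*(-3)/(-3 - 3) = -22 - 2*(-3)/(-6) = -22 - 2*(-3)*(-1)/6 = -22 - 1*1 = -22 - 1 = -23)
q(f) = -23*√f
1/(q(H(0*(-4 - 2), -17)) + 30323) = 1/(-23*I*√17 + 30323) = 1/(30323 - 23*I*√17)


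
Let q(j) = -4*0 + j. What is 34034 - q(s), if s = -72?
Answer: 34106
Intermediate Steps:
q(j) = j (q(j) = 0 + j = j)
34034 - q(s) = 34034 - 1*(-72) = 34034 + 72 = 34106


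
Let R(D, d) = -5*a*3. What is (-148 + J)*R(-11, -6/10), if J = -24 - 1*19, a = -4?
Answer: -11460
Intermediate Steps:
R(D, d) = 60 (R(D, d) = -5*(-4)*3 = 20*3 = 60)
J = -43 (J = -24 - 19 = -43)
(-148 + J)*R(-11, -6/10) = (-148 - 43)*60 = -191*60 = -11460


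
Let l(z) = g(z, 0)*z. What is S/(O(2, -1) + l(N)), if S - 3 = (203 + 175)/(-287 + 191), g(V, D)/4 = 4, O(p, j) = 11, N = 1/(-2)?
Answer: -5/16 ≈ -0.31250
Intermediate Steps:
N = -½ ≈ -0.50000
g(V, D) = 16 (g(V, D) = 4*4 = 16)
S = -15/16 (S = 3 + (203 + 175)/(-287 + 191) = 3 + 378/(-96) = 3 + 378*(-1/96) = 3 - 63/16 = -15/16 ≈ -0.93750)
l(z) = 16*z
S/(O(2, -1) + l(N)) = -15/(16*(11 + 16*(-½))) = -15/(16*(11 - 8)) = -15/16/3 = -15/16*⅓ = -5/16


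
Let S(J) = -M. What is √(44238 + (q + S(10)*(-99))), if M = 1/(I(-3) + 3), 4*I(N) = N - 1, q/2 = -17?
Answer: √177014/2 ≈ 210.37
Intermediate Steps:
q = -34 (q = 2*(-17) = -34)
I(N) = -¼ + N/4 (I(N) = (N - 1)/4 = (-1 + N)/4 = -¼ + N/4)
M = ½ (M = 1/((-¼ + (¼)*(-3)) + 3) = 1/((-¼ - ¾) + 3) = 1/(-1 + 3) = 1/2 = ½ ≈ 0.50000)
S(J) = -½ (S(J) = -1*½ = -½)
√(44238 + (q + S(10)*(-99))) = √(44238 + (-34 - ½*(-99))) = √(44238 + (-34 + 99/2)) = √(44238 + 31/2) = √(88507/2) = √177014/2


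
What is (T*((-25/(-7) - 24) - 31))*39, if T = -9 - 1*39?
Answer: 673920/7 ≈ 96274.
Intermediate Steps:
T = -48 (T = -9 - 39 = -48)
(T*((-25/(-7) - 24) - 31))*39 = -48*((-25/(-7) - 24) - 31)*39 = -48*((-25*(-1/7) - 24) - 31)*39 = -48*((25/7 - 24) - 31)*39 = -48*(-143/7 - 31)*39 = -48*(-360/7)*39 = (17280/7)*39 = 673920/7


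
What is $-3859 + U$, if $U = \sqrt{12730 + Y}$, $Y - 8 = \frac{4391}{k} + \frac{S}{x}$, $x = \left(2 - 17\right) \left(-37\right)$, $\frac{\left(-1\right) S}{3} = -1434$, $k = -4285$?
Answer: $-3859 + \frac{\sqrt{320358037509145}}{158545} \approx -3746.1$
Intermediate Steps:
$S = 4302$ ($S = \left(-3\right) \left(-1434\right) = 4302$)
$x = 555$ ($x = \left(-15\right) \left(-37\right) = 555$)
$Y = \frac{2334831}{158545}$ ($Y = 8 + \left(\frac{4391}{-4285} + \frac{4302}{555}\right) = 8 + \left(4391 \left(- \frac{1}{4285}\right) + 4302 \cdot \frac{1}{555}\right) = 8 + \left(- \frac{4391}{4285} + \frac{1434}{185}\right) = 8 + \frac{1066471}{158545} = \frac{2334831}{158545} \approx 14.727$)
$U = \frac{\sqrt{320358037509145}}{158545}$ ($U = \sqrt{12730 + \frac{2334831}{158545}} = \sqrt{\frac{2020612681}{158545}} = \frac{\sqrt{320358037509145}}{158545} \approx 112.89$)
$-3859 + U = -3859 + \frac{\sqrt{320358037509145}}{158545}$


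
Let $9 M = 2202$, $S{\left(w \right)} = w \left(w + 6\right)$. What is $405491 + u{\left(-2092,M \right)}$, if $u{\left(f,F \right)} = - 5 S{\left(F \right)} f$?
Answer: $\frac{5777234699}{9} \approx 6.4191 \cdot 10^{8}$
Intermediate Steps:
$S{\left(w \right)} = w \left(6 + w\right)$
$M = \frac{734}{3}$ ($M = \frac{1}{9} \cdot 2202 = \frac{734}{3} \approx 244.67$)
$u{\left(f,F \right)} = - 5 F f \left(6 + F\right)$ ($u{\left(f,F \right)} = - 5 F \left(6 + F\right) f = - 5 F f \left(6 + F\right)$)
$405491 + u{\left(-2092,M \right)} = 405491 - \frac{3670}{3} \left(-2092\right) \left(6 + \frac{734}{3}\right) = 405491 - \frac{3670}{3} \left(-2092\right) \frac{752}{3} = 405491 + \frac{5773585280}{9} = \frac{5777234699}{9}$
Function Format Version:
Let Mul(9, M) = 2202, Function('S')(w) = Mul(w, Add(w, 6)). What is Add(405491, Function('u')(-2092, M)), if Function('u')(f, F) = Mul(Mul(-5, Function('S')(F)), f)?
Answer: Rational(5777234699, 9) ≈ 6.4191e+8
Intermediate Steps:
Function('S')(w) = Mul(w, Add(6, w))
M = Rational(734, 3) (M = Mul(Rational(1, 9), 2202) = Rational(734, 3) ≈ 244.67)
Function('u')(f, F) = Mul(-5, F, f, Add(6, F)) (Function('u')(f, F) = Mul(Mul(-5, Mul(F, Add(6, F))), f) = Mul(Mul(-5, F, Add(6, F)), f) = Mul(-5, F, f, Add(6, F)))
Add(405491, Function('u')(-2092, M)) = Add(405491, Mul(-5, Rational(734, 3), -2092, Add(6, Rational(734, 3)))) = Add(405491, Mul(-5, Rational(734, 3), -2092, Rational(752, 3))) = Add(405491, Rational(5773585280, 9)) = Rational(5777234699, 9)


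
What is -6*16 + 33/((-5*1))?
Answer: -513/5 ≈ -102.60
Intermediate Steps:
-6*16 + 33/((-5*1)) = -96 + 33/(-5) = -96 + 33*(-1/5) = -96 - 33/5 = -513/5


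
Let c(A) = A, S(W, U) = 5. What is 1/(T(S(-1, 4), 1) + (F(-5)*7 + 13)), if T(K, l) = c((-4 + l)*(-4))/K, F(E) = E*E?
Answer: 5/952 ≈ 0.0052521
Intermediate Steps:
F(E) = E**2
T(K, l) = (16 - 4*l)/K (T(K, l) = ((-4 + l)*(-4))/K = (16 - 4*l)/K)
1/(T(S(-1, 4), 1) + (F(-5)*7 + 13)) = 1/(4*(4 - 1*1)/5 + ((-5)**2*7 + 13)) = 1/(4*(1/5)*(4 - 1) + (25*7 + 13)) = 1/(4*(1/5)*3 + (175 + 13)) = 1/(12/5 + 188) = 1/(952/5) = 5/952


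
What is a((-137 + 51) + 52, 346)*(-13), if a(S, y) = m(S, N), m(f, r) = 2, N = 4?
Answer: -26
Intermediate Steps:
a(S, y) = 2
a((-137 + 51) + 52, 346)*(-13) = 2*(-13) = -26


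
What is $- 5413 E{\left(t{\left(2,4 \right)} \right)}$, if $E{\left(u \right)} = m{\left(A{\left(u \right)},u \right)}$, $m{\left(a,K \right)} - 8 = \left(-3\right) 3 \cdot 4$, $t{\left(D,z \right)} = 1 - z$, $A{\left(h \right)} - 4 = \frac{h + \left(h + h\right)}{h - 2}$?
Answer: $151564$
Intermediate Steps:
$A{\left(h \right)} = 4 + \frac{3 h}{-2 + h}$ ($A{\left(h \right)} = 4 + \frac{h + \left(h + h\right)}{h - 2} = 4 + \frac{h + 2 h}{-2 + h} = 4 + \frac{3 h}{-2 + h}$)
$m{\left(a,K \right)} = -28$ ($m{\left(a,K \right)} = 8 + \left(-3\right) 3 \cdot 4 = 8 - 36 = -28$)
$E{\left(u \right)} = -28$
$- 5413 E{\left(t{\left(2,4 \right)} \right)} = \left(-5413\right) \left(-28\right) = 151564$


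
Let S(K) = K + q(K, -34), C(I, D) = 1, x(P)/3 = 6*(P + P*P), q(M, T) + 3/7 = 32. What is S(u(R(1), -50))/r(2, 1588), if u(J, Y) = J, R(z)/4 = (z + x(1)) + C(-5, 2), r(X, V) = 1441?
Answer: 1285/10087 ≈ 0.12739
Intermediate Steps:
q(M, T) = 221/7 (q(M, T) = -3/7 + 32 = 221/7)
x(P) = 18*P + 18*P**2 (x(P) = 3*(6*(P + P*P)) = 3*(6*(P + P**2)) = 3*(6*P + 6*P**2) = 18*P + 18*P**2)
R(z) = 148 + 4*z (R(z) = 4*((z + 18*1*(1 + 1)) + 1) = 4*((z + 18*1*2) + 1) = 4*((z + 36) + 1) = 4*((36 + z) + 1) = 4*(37 + z) = 148 + 4*z)
S(K) = 221/7 + K (S(K) = K + 221/7 = 221/7 + K)
S(u(R(1), -50))/r(2, 1588) = (221/7 + (148 + 4*1))/1441 = (221/7 + (148 + 4))*(1/1441) = (221/7 + 152)*(1/1441) = (1285/7)*(1/1441) = 1285/10087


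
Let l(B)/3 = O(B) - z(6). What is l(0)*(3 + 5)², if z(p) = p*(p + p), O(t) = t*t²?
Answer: -13824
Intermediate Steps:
O(t) = t³
z(p) = 2*p² (z(p) = p*(2*p) = 2*p²)
l(B) = -216 + 3*B³ (l(B) = 3*(B³ - 2*6²) = 3*(B³ - 2*36) = 3*(B³ - 1*72) = 3*(B³ - 72) = 3*(-72 + B³) = -216 + 3*B³)
l(0)*(3 + 5)² = (-216 + 3*0³)*(3 + 5)² = (-216 + 3*0)*8² = (-216 + 0)*64 = -216*64 = -13824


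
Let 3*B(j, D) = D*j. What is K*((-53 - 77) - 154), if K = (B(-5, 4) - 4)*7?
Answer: 63616/3 ≈ 21205.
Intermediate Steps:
B(j, D) = D*j/3 (B(j, D) = (D*j)/3 = D*j/3)
K = -224/3 (K = ((⅓)*4*(-5) - 4)*7 = (-20/3 - 4)*7 = -32/3*7 = -224/3 ≈ -74.667)
K*((-53 - 77) - 154) = -224*((-53 - 77) - 154)/3 = -224*(-130 - 154)/3 = -224/3*(-284) = 63616/3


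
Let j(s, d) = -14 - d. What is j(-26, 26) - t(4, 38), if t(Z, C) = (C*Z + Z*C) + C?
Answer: -382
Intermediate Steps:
t(Z, C) = C + 2*C*Z (t(Z, C) = (C*Z + C*Z) + C = 2*C*Z + C = C + 2*C*Z)
j(-26, 26) - t(4, 38) = (-14 - 1*26) - 38*(1 + 2*4) = (-14 - 26) - 38*(1 + 8) = -40 - 38*9 = -40 - 1*342 = -40 - 342 = -382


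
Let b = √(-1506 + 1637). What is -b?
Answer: -√131 ≈ -11.446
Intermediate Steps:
b = √131 ≈ 11.446
-b = -√131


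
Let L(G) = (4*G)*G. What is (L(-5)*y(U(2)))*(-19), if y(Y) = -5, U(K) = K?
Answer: 9500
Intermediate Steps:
L(G) = 4*G**2
(L(-5)*y(U(2)))*(-19) = ((4*(-5)**2)*(-5))*(-19) = ((4*25)*(-5))*(-19) = (100*(-5))*(-19) = -500*(-19) = 9500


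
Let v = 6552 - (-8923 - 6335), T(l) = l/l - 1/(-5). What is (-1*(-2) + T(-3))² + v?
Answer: 545506/25 ≈ 21820.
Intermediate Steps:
T(l) = 6/5 (T(l) = 1 - 1*(-⅕) = 1 + ⅕ = 6/5)
v = 21810 (v = 6552 - 1*(-15258) = 6552 + 15258 = 21810)
(-1*(-2) + T(-3))² + v = (-1*(-2) + 6/5)² + 21810 = (2 + 6/5)² + 21810 = (16/5)² + 21810 = 256/25 + 21810 = 545506/25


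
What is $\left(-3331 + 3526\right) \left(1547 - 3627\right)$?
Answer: $-405600$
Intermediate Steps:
$\left(-3331 + 3526\right) \left(1547 - 3627\right) = 195 \left(-2080\right) = -405600$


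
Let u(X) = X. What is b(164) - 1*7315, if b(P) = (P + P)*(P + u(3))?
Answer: 47461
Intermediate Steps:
b(P) = 2*P*(3 + P) (b(P) = (P + P)*(P + 3) = (2*P)*(3 + P) = 2*P*(3 + P))
b(164) - 1*7315 = 2*164*(3 + 164) - 1*7315 = 2*164*167 - 7315 = 54776 - 7315 = 47461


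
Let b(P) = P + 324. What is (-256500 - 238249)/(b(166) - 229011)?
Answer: 494749/228521 ≈ 2.1650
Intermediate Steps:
b(P) = 324 + P
(-256500 - 238249)/(b(166) - 229011) = (-256500 - 238249)/((324 + 166) - 229011) = -494749/(490 - 229011) = -494749/(-228521) = -494749*(-1/228521) = 494749/228521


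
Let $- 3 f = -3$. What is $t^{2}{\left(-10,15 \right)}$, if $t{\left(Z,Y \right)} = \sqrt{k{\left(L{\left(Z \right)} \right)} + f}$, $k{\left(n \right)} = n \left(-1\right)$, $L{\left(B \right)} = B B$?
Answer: $-99$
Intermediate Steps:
$L{\left(B \right)} = B^{2}$
$k{\left(n \right)} = - n$
$f = 1$ ($f = \left(- \frac{1}{3}\right) \left(-3\right) = 1$)
$t{\left(Z,Y \right)} = \sqrt{1 - Z^{2}}$ ($t{\left(Z,Y \right)} = \sqrt{- Z^{2} + 1} = \sqrt{1 - Z^{2}}$)
$t^{2}{\left(-10,15 \right)} = \left(\sqrt{1 - \left(-10\right)^{2}}\right)^{2} = \left(\sqrt{1 - 100}\right)^{2} = \left(\sqrt{-99}\right)^{2} = \left(3 i \sqrt{11}\right)^{2} = -99$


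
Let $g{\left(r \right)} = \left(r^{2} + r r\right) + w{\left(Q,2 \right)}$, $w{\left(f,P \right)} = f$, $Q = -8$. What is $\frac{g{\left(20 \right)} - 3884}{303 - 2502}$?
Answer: $\frac{3092}{2199} \approx 1.4061$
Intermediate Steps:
$g{\left(r \right)} = -8 + 2 r^{2}$ ($g{\left(r \right)} = \left(r^{2} + r r\right) - 8 = \left(r^{2} + r^{2}\right) - 8 = 2 r^{2} - 8 = -8 + 2 r^{2}$)
$\frac{g{\left(20 \right)} - 3884}{303 - 2502} = \frac{\left(-8 + 2 \cdot 20^{2}\right) - 3884}{303 - 2502} = \frac{\left(-8 + 2 \cdot 400\right) - 3884}{303 - 2502} = \frac{\left(-8 + 800\right) - 3884}{303 - 2502} = \frac{792 - 3884}{-2199} = \left(-3092\right) \left(- \frac{1}{2199}\right) = \frac{3092}{2199}$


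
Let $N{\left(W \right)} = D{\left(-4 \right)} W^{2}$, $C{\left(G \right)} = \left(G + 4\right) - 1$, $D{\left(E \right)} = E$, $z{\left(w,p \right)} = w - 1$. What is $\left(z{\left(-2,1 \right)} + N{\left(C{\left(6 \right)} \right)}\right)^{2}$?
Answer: $106929$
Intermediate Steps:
$z{\left(w,p \right)} = -1 + w$
$C{\left(G \right)} = 3 + G$ ($C{\left(G \right)} = \left(4 + G\right) - 1 = 3 + G$)
$N{\left(W \right)} = - 4 W^{2}$
$\left(z{\left(-2,1 \right)} + N{\left(C{\left(6 \right)} \right)}\right)^{2} = \left(\left(-1 - 2\right) - 4 \left(3 + 6\right)^{2}\right)^{2} = \left(-3 - 4 \cdot 9^{2}\right)^{2} = \left(-3 - 324\right)^{2} = \left(-327\right)^{2} = 106929$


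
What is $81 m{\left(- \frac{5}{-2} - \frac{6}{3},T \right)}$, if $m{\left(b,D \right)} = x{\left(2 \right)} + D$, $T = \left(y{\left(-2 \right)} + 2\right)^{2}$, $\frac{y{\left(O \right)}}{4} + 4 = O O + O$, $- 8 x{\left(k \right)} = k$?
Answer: $\frac{11583}{4} \approx 2895.8$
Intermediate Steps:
$x{\left(k \right)} = - \frac{k}{8}$
$y{\left(O \right)} = -16 + 4 O + 4 O^{2}$ ($y{\left(O \right)} = -16 + 4 \left(O O + O\right) = -16 + 4 \left(O^{2} + O\right) = -16 + 4 \left(O + O^{2}\right) = -16 + \left(4 O + 4 O^{2}\right) = -16 + 4 O + 4 O^{2}$)
$T = 36$ ($T = \left(\left(-16 + 4 \left(-2\right) + 4 \left(-2\right)^{2}\right) + 2\right)^{2} = \left(\left(-16 - 8 + 4 \cdot 4\right) + 2\right)^{2} = \left(\left(-16 - 8 + 16\right) + 2\right)^{2} = \left(-8 + 2\right)^{2} = \left(-6\right)^{2} = 36$)
$m{\left(b,D \right)} = - \frac{1}{4} + D$ ($m{\left(b,D \right)} = \left(- \frac{1}{8}\right) 2 + D = - \frac{1}{4} + D$)
$81 m{\left(- \frac{5}{-2} - \frac{6}{3},T \right)} = 81 \left(- \frac{1}{4} + 36\right) = 81 \cdot \frac{143}{4} = \frac{11583}{4}$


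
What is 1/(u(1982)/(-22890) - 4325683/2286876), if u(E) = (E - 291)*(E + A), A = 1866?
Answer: -8724431940/2496607305973 ≈ -0.0034945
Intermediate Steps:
u(E) = (-291 + E)*(1866 + E) (u(E) = (E - 291)*(E + 1866) = (-291 + E)*(1866 + E))
1/(u(1982)/(-22890) - 4325683/2286876) = 1/((-543006 + 1982**2 + 1575*1982)/(-22890) - 4325683/2286876) = 1/((-543006 + 3928324 + 3121650)*(-1/22890) - 4325683*1/2286876) = 1/(6506968*(-1/22890) - 4325683/2286876) = 1/(-3253484/11445 - 4325683/2286876) = 1/(-2496607305973/8724431940) = -8724431940/2496607305973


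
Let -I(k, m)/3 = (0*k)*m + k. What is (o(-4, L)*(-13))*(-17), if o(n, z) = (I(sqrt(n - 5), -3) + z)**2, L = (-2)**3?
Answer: -3757 + 31824*I ≈ -3757.0 + 31824.0*I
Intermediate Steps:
I(k, m) = -3*k (I(k, m) = -3*((0*k)*m + k) = -3*(0*m + k) = -3*(0 + k) = -3*k)
L = -8
o(n, z) = (z - 3*sqrt(-5 + n))**2 (o(n, z) = (-3*sqrt(n - 5) + z)**2 = (-3*sqrt(-5 + n) + z)**2 = (z - 3*sqrt(-5 + n))**2)
(o(-4, L)*(-13))*(-17) = ((-8 - 3*sqrt(-5 - 4))**2*(-13))*(-17) = ((-8 - 9*I)**2*(-13))*(-17) = -13*(-8 - 9*I)**2*(-17) = 221*(-8 - 9*I)**2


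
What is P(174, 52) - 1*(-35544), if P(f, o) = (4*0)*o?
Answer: 35544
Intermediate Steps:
P(f, o) = 0 (P(f, o) = 0*o = 0)
P(174, 52) - 1*(-35544) = 0 - 1*(-35544) = 0 + 35544 = 35544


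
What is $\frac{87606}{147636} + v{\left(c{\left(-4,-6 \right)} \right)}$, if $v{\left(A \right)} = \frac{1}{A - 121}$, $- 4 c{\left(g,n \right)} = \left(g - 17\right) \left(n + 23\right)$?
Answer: $\frac{585301}{1041654} \approx 0.5619$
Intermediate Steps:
$c{\left(g,n \right)} = - \frac{\left(-17 + g\right) \left(23 + n\right)}{4}$ ($c{\left(g,n \right)} = - \frac{\left(g - 17\right) \left(n + 23\right)}{4} = - \frac{\left(-17 + g\right) \left(23 + n\right)}{4}$)
$v{\left(A \right)} = \frac{1}{-121 + A}$
$\frac{87606}{147636} + v{\left(c{\left(-4,-6 \right)} \right)} = \frac{87606}{147636} + \frac{1}{-121 + \left(\frac{391}{4} - -23 + \frac{17}{4} \left(-6\right) - \left(-1\right) \left(-6\right)\right)} = 87606 \cdot \frac{1}{147636} + \frac{1}{-121 + \left(\frac{391}{4} + 23 - \frac{51}{2} - 6\right)} = \frac{4867}{8202} + \frac{1}{-121 + \frac{357}{4}} = \frac{4867}{8202} + \frac{1}{- \frac{127}{4}} = \frac{4867}{8202} - \frac{4}{127} = \frac{585301}{1041654}$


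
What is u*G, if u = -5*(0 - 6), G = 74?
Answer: 2220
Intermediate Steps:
u = 30 (u = -5*(-6) = 30)
u*G = 30*74 = 2220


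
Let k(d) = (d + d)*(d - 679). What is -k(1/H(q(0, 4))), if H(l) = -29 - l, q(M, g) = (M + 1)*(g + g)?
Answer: -50248/1369 ≈ -36.704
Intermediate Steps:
q(M, g) = 2*g*(1 + M) (q(M, g) = (1 + M)*(2*g) = 2*g*(1 + M))
k(d) = 2*d*(-679 + d) (k(d) = (2*d)*(-679 + d) = 2*d*(-679 + d))
-k(1/H(q(0, 4))) = -2*(-679 + 1/(-29 - 2*4*(1 + 0)))/(-29 - 2*4*(1 + 0)) = -2*(-679 + 1/(-29 - 2*4))/(-29 - 2*4) = -2*(-679 + 1/(-29 - 1*8))/(-29 - 1*8) = -2*(-679 + 1/(-29 - 8))/(-29 - 8) = -2*(-679 + 1/(-37))/(-37) = -2*(-1)*(-679 - 1/37)/37 = -2*(-1)*(-25124)/(37*37) = -1*50248/1369 = -50248/1369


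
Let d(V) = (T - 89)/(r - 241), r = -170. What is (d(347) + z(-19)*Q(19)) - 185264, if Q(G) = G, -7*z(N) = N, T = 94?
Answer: -532856192/2877 ≈ -1.8521e+5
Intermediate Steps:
z(N) = -N/7
d(V) = -5/411 (d(V) = (94 - 89)/(-170 - 241) = 5/(-411) = 5*(-1/411) = -5/411)
(d(347) + z(-19)*Q(19)) - 185264 = (-5/411 - ⅐*(-19)*19) - 185264 = (-5/411 + (19/7)*19) - 185264 = (-5/411 + 361/7) - 185264 = 148336/2877 - 185264 = -532856192/2877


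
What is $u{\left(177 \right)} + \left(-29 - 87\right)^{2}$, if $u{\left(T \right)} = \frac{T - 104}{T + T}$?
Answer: $\frac{4763497}{354} \approx 13456.0$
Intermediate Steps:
$u{\left(T \right)} = \frac{-104 + T}{2 T}$
$u{\left(177 \right)} + \left(-29 - 87\right)^{2} = \frac{-104 + 177}{2 \cdot 177} + \left(-29 - 87\right)^{2} = \frac{1}{2} \cdot \frac{1}{177} \cdot 73 + \left(-116\right)^{2} = \frac{73}{354} + 13456 = \frac{4763497}{354}$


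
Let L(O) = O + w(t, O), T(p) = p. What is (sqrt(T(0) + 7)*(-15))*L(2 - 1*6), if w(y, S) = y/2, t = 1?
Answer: 105*sqrt(7)/2 ≈ 138.90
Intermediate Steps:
w(y, S) = y/2 (w(y, S) = y*(1/2) = y/2)
L(O) = 1/2 + O (L(O) = O + (1/2)*1 = O + 1/2 = 1/2 + O)
(sqrt(T(0) + 7)*(-15))*L(2 - 1*6) = (sqrt(0 + 7)*(-15))*(1/2 + (2 - 1*6)) = (sqrt(7)*(-15))*(1/2 + (2 - 6)) = (-15*sqrt(7))*(1/2 - 4) = -15*sqrt(7)*(-7/2) = 105*sqrt(7)/2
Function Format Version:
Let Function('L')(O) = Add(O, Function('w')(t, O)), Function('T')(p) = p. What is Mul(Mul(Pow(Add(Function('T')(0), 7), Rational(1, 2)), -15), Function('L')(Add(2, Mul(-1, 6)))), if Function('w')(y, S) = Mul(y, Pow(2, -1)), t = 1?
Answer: Mul(Rational(105, 2), Pow(7, Rational(1, 2))) ≈ 138.90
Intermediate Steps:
Function('w')(y, S) = Mul(Rational(1, 2), y) (Function('w')(y, S) = Mul(y, Rational(1, 2)) = Mul(Rational(1, 2), y))
Function('L')(O) = Add(Rational(1, 2), O) (Function('L')(O) = Add(O, Mul(Rational(1, 2), 1)) = Add(O, Rational(1, 2)) = Add(Rational(1, 2), O))
Mul(Mul(Pow(Add(Function('T')(0), 7), Rational(1, 2)), -15), Function('L')(Add(2, Mul(-1, 6)))) = Mul(Mul(Pow(Add(0, 7), Rational(1, 2)), -15), Add(Rational(1, 2), Add(2, Mul(-1, 6)))) = Mul(Mul(Pow(7, Rational(1, 2)), -15), Add(Rational(1, 2), Add(2, -6))) = Mul(Mul(-15, Pow(7, Rational(1, 2))), Add(Rational(1, 2), -4)) = Mul(Mul(-15, Pow(7, Rational(1, 2))), Rational(-7, 2)) = Mul(Rational(105, 2), Pow(7, Rational(1, 2)))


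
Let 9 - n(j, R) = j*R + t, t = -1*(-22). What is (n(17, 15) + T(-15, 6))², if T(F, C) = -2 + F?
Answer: 81225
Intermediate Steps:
t = 22
n(j, R) = -13 - R*j (n(j, R) = 9 - (j*R + 22) = 9 - (R*j + 22) = 9 - (22 + R*j) = 9 + (-22 - R*j) = -13 - R*j)
(n(17, 15) + T(-15, 6))² = ((-13 - 1*15*17) + (-2 - 15))² = ((-13 - 255) - 17)² = (-268 - 17)² = (-285)² = 81225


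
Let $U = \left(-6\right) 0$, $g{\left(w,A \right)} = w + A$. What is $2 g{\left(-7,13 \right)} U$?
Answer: $0$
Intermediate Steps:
$g{\left(w,A \right)} = A + w$
$U = 0$
$2 g{\left(-7,13 \right)} U = 2 \left(13 - 7\right) 0 = 2 \cdot 6 \cdot 0 = 12 \cdot 0 = 0$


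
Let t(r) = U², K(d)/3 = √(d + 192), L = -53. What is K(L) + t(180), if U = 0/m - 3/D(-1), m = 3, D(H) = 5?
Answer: 9/25 + 3*√139 ≈ 35.729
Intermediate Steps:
U = -⅗ (U = 0/3 - 3/5 = 0*(⅓) - 3*⅕ = 0 - ⅗ = -⅗ ≈ -0.60000)
K(d) = 3*√(192 + d) (K(d) = 3*√(d + 192) = 3*√(192 + d))
t(r) = 9/25 (t(r) = (-⅗)² = 9/25)
K(L) + t(180) = 3*√(192 - 53) + 9/25 = 3*√139 + 9/25 = 9/25 + 3*√139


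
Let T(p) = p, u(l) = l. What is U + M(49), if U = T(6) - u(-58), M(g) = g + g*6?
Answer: 407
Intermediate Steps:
M(g) = 7*g (M(g) = g + 6*g = 7*g)
U = 64 (U = 6 - 1*(-58) = 6 + 58 = 64)
U + M(49) = 64 + 7*49 = 64 + 343 = 407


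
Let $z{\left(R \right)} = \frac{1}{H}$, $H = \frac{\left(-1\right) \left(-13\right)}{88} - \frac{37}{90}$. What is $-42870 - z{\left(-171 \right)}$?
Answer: $- \frac{44709450}{1043} \approx -42866.0$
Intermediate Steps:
$H = - \frac{1043}{3960}$ ($H = 13 \cdot \frac{1}{88} - \frac{37}{90} = \frac{13}{88} - \frac{37}{90} = - \frac{1043}{3960} \approx -0.26338$)
$z{\left(R \right)} = - \frac{3960}{1043}$ ($z{\left(R \right)} = \frac{1}{- \frac{1043}{3960}} = - \frac{3960}{1043}$)
$-42870 - z{\left(-171 \right)} = -42870 - - \frac{3960}{1043} = -42870 + \frac{3960}{1043} = - \frac{44709450}{1043}$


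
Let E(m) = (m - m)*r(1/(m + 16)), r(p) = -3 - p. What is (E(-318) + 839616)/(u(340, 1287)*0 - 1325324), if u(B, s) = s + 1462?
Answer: -209904/331331 ≈ -0.63352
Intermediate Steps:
u(B, s) = 1462 + s
E(m) = 0 (E(m) = (m - m)*(-3 - 1/(m + 16)) = 0*(-3 - 1/(16 + m)) = 0)
(E(-318) + 839616)/(u(340, 1287)*0 - 1325324) = (0 + 839616)/((1462 + 1287)*0 - 1325324) = 839616/(2749*0 - 1325324) = 839616/(0 - 1325324) = 839616/(-1325324) = 839616*(-1/1325324) = -209904/331331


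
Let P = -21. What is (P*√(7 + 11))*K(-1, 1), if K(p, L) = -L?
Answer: 63*√2 ≈ 89.095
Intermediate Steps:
(P*√(7 + 11))*K(-1, 1) = (-21*√(7 + 11))*(-1*1) = -63*√2*(-1) = 63*√2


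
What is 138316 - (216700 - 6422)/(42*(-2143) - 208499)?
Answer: 41288227858/298505 ≈ 1.3832e+5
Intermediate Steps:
138316 - (216700 - 6422)/(42*(-2143) - 208499) = 138316 - 210278/(-90006 - 208499) = 138316 - 210278/(-298505) = 138316 - 210278*(-1)/298505 = 138316 - 1*(-210278/298505) = 138316 + 210278/298505 = 41288227858/298505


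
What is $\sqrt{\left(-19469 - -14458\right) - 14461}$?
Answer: $4 i \sqrt{1217} \approx 139.54 i$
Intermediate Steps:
$\sqrt{\left(-19469 - -14458\right) - 14461} = \sqrt{\left(-19469 + 14458\right) - 14461} = \sqrt{-5011 - 14461} = \sqrt{-19472} = 4 i \sqrt{1217}$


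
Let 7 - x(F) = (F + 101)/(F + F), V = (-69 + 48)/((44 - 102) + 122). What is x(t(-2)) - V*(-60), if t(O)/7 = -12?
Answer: -4229/336 ≈ -12.586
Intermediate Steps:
t(O) = -84 (t(O) = 7*(-12) = -84)
V = -21/64 (V = -21/(-58 + 122) = -21/64 ≈ -0.32813)
x(F) = 7 - (101 + F)/(2*F) (x(F) = 7 - (F + 101)/(F + F) = 7 - (101 + F)/(2*F))
x(t(-2)) - V*(-60) = (½)*(-101 + 13*(-84))/(-84) - (-21)*(-60)/64 = (½)*(-1/84)*(-101 - 1092) - 1*315/16 = (½)*(-1/84)*(-1193) - 315/16 = 1193/168 - 315/16 = -4229/336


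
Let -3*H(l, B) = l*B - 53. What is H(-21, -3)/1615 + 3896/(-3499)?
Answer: -3782222/3390531 ≈ -1.1155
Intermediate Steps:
H(l, B) = 53/3 - B*l/3 (H(l, B) = -(l*B - 53)/3 = -(B*l - 53)/3 = -(-53 + B*l)/3 = 53/3 - B*l/3)
H(-21, -3)/1615 + 3896/(-3499) = (53/3 - ⅓*(-3)*(-21))/1615 + 3896/(-3499) = (53/3 - 21)*(1/1615) + 3896*(-1/3499) = -10/3*1/1615 - 3896/3499 = -2/969 - 3896/3499 = -3782222/3390531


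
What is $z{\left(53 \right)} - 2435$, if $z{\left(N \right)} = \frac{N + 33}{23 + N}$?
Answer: $- \frac{92487}{38} \approx -2433.9$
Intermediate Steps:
$z{\left(N \right)} = \frac{33 + N}{23 + N}$
$z{\left(53 \right)} - 2435 = \frac{33 + 53}{23 + 53} - 2435 = \frac{1}{76} \cdot 86 - 2435 = \frac{43}{38} - 2435 = - \frac{92487}{38}$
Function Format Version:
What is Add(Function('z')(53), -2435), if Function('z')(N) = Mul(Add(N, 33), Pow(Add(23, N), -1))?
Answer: Rational(-92487, 38) ≈ -2433.9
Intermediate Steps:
Function('z')(N) = Mul(Pow(Add(23, N), -1), Add(33, N)) (Function('z')(N) = Mul(Add(33, N), Pow(Add(23, N), -1)) = Mul(Pow(Add(23, N), -1), Add(33, N)))
Add(Function('z')(53), -2435) = Add(Mul(Pow(Add(23, 53), -1), Add(33, 53)), -2435) = Add(Mul(Pow(76, -1), 86), -2435) = Add(Mul(Rational(1, 76), 86), -2435) = Add(Rational(43, 38), -2435) = Rational(-92487, 38)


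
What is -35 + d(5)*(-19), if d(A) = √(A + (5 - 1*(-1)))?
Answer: -35 - 19*√11 ≈ -98.016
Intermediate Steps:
d(A) = √(6 + A) (d(A) = √(A + (5 + 1)) = √(A + 6) = √(6 + A))
-35 + d(5)*(-19) = -35 + √(6 + 5)*(-19) = -35 + √11*(-19) = -35 - 19*√11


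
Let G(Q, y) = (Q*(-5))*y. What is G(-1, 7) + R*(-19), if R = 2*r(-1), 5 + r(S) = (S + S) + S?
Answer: 339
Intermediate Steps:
r(S) = -5 + 3*S (r(S) = -5 + ((S + S) + S) = -5 + (2*S + S) = -5 + 3*S)
G(Q, y) = -5*Q*y (G(Q, y) = (-5*Q)*y = -5*Q*y)
R = -16 (R = 2*(-5 + 3*(-1)) = 2*(-5 - 3) = 2*(-8) = -16)
G(-1, 7) + R*(-19) = -5*(-1)*7 - 16*(-19) = 35 + 304 = 339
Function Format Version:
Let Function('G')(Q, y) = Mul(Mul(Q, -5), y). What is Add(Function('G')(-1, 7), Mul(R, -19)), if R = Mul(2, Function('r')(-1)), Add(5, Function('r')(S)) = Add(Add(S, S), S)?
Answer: 339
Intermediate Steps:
Function('r')(S) = Add(-5, Mul(3, S)) (Function('r')(S) = Add(-5, Add(Add(S, S), S)) = Add(-5, Add(Mul(2, S), S)) = Add(-5, Mul(3, S)))
Function('G')(Q, y) = Mul(-5, Q, y) (Function('G')(Q, y) = Mul(Mul(-5, Q), y) = Mul(-5, Q, y))
R = -16 (R = Mul(2, Add(-5, Mul(3, -1))) = Mul(2, Add(-5, -3)) = Mul(2, -8) = -16)
Add(Function('G')(-1, 7), Mul(R, -19)) = Add(Mul(-5, -1, 7), Mul(-16, -19)) = Add(35, 304) = 339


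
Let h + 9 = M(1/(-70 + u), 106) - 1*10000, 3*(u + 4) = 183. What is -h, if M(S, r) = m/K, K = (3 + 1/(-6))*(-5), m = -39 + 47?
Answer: 850813/85 ≈ 10010.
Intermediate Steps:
u = 57 (u = -4 + (1/3)*183 = -4 + 61 = 57)
m = 8
K = -85/6 (K = (3 - 1/6)*(-5) = (17/6)*(-5) = -85/6 ≈ -14.167)
M(S, r) = -48/85 (M(S, r) = 8/(-85/6) = 8*(-6/85) = -48/85)
h = -850813/85 (h = -9 + (-48/85 - 1*10000) = -9 + (-48/85 - 10000) = -9 - 850048/85 = -850813/85 ≈ -10010.)
-h = -1*(-850813/85) = 850813/85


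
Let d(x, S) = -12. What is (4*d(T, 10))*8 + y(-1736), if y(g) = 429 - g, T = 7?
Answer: 1781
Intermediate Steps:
(4*d(T, 10))*8 + y(-1736) = (4*(-12))*8 + (429 - 1*(-1736)) = -48*8 + (429 + 1736) = -384 + 2165 = 1781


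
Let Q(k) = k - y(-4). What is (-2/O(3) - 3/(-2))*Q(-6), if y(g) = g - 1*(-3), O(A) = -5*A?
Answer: -49/6 ≈ -8.1667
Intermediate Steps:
y(g) = 3 + g (y(g) = g + 3 = 3 + g)
Q(k) = 1 + k (Q(k) = k - (3 - 4) = k - 1*(-1) = k + 1 = 1 + k)
(-2/O(3) - 3/(-2))*Q(-6) = (-2/((-5*3)) - 3/(-2))*(1 - 6) = (-2/(-15) - 3*(-½))*(-5) = (-2*(-1/15) + 3/2)*(-5) = (2/15 + 3/2)*(-5) = (49/30)*(-5) = -49/6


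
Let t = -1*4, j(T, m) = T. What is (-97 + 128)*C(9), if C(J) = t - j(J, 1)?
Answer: -403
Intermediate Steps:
t = -4
C(J) = -4 - J
(-97 + 128)*C(9) = (-97 + 128)*(-4 - 1*9) = 31*(-4 - 9) = 31*(-13) = -403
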